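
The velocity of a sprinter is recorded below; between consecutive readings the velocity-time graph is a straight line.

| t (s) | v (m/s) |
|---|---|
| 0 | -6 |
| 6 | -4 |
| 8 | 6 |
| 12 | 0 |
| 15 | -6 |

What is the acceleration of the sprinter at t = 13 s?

Acceleration is the slope of the v-t graph on 12–15 s: (-6 − 0)/(15 − 12) = -2 m/s².

-2 m/s²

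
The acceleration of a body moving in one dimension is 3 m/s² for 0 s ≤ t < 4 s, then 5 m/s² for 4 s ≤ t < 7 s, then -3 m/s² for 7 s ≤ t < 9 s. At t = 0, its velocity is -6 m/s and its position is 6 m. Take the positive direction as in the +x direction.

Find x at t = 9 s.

82.5 m

On each constant-a segment, Δv = aΔt and Δx = v₀Δt + ½aΔt²; chain segment to segment.
0–4 s: v starts -6 m/s; Δx = -6·4 + ½·3·4² = 0 m; v ends 6 m/s.
4–7 s: v starts 6 m/s; Δx = 6·3 + ½·5·3² = 40.5 m; v ends 21 m/s.
7–9 s: v starts 21 m/s; Δx = 21·2 + ½·-3·2² = 36 m; v ends 15 m/s.
x(9) = 6 + Σ Δx = 82.5 m.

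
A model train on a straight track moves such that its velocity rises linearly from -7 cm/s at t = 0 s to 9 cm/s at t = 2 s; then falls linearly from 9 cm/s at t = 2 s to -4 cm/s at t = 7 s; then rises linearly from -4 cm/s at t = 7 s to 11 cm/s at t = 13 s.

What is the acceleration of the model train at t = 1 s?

Acceleration is the slope of the v-t graph on 0–2 s: (9 − -7)/(2 − 0) = 8 cm/s².

8 cm/s²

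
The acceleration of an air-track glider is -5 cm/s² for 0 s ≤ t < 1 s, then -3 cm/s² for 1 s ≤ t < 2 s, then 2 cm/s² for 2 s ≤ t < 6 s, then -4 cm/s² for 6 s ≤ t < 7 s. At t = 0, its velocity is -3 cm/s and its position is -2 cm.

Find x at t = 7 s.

On each constant-a segment, Δv = aΔt and Δx = v₀Δt + ½aΔt²; chain segment to segment.
0–1 s: v starts -3 cm/s; Δx = -3·1 + ½·-5·1² = -5.5 cm; v ends -8 cm/s.
1–2 s: v starts -8 cm/s; Δx = -8·1 + ½·-3·1² = -9.5 cm; v ends -11 cm/s.
2–6 s: v starts -11 cm/s; Δx = -11·4 + ½·2·4² = -28 cm; v ends -3 cm/s.
6–7 s: v starts -3 cm/s; Δx = -3·1 + ½·-4·1² = -5 cm; v ends -7 cm/s.
x(7) = -2 + Σ Δx = -50 cm.

-50 cm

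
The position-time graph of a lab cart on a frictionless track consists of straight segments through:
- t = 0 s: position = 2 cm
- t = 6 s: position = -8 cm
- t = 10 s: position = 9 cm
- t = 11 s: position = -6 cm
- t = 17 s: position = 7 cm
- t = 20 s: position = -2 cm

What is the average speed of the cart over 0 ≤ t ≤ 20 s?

3.2 cm/s

Average speed = (total path length)/(elapsed time); on a piecewise-linear x-t graph the path length is Σ|Δx|.
0–6 s: |Δx| = |-8 − 2| = 10 cm
6–10 s: |Δx| = |9 − -8| = 17 cm
10–11 s: |Δx| = |-6 − 9| = 15 cm
11–17 s: |Δx| = |7 − -6| = 13 cm
17–20 s: |Δx| = |-2 − 7| = 9 cm
Total path = 64 cm; average speed = 64/20 = 3.2 cm/s.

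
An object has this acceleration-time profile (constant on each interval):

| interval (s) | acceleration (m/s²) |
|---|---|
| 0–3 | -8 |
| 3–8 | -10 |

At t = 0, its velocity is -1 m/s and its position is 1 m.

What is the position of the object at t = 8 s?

On each constant-a segment, Δv = aΔt and Δx = v₀Δt + ½aΔt²; chain segment to segment.
0–3 s: v starts -1 m/s; Δx = -1·3 + ½·-8·3² = -39 m; v ends -25 m/s.
3–8 s: v starts -25 m/s; Δx = -25·5 + ½·-10·5² = -250 m; v ends -75 m/s.
x(8) = 1 + Σ Δx = -288 m.

-288 m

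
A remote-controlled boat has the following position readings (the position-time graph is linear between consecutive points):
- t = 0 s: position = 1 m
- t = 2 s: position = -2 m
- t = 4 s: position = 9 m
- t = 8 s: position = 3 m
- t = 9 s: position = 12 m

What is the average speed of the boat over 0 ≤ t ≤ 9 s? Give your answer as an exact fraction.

Average speed = (total path length)/(elapsed time); on a piecewise-linear x-t graph the path length is Σ|Δx|.
0–2 s: |Δx| = |-2 − 1| = 3 m
2–4 s: |Δx| = |9 − -2| = 11 m
4–8 s: |Δx| = |3 − 9| = 6 m
8–9 s: |Δx| = |12 − 3| = 9 m
Total path = 29 m; average speed = 29/9 = 29/9 m/s.

29/9 m/s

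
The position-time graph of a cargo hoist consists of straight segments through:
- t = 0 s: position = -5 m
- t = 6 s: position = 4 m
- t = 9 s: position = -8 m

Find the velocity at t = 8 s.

-4 m/s

Velocity is the slope of the x-t graph on 6–9 s: (-8 − 4)/(9 − 6) = -4 m/s.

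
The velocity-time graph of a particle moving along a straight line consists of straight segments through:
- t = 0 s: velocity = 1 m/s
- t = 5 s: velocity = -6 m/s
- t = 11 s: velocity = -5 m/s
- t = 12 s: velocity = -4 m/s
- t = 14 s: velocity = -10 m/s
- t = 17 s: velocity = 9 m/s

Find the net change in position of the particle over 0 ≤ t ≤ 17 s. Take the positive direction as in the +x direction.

Net displacement equals the area under the velocity-time graph (areas below the axis count negative).
0–5 s: ½(1 + -6)(5) = -12.5 m
5–11 s: ½(-6 + -5)(6) = -33 m
11–12 s: ½(-5 + -4)(1) = -4.5 m
12–14 s: ½(-4 + -10)(2) = -14 m
14–17 s: ½(-10 + 9)(3) = -1.5 m
Net displacement = -65.5 m

-65.5 m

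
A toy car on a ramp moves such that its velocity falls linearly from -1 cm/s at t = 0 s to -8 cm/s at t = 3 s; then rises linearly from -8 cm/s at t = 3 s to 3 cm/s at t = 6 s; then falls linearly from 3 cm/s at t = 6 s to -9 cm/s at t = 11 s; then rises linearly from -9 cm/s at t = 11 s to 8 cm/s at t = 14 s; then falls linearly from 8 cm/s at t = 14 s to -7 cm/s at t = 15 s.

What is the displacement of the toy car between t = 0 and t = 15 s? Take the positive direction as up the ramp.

-37 cm

Net displacement equals the area under the velocity-time graph (areas below the axis count negative).
0–3 s: ½(-1 + -8)(3) = -13.5 cm
3–6 s: ½(-8 + 3)(3) = -7.5 cm
6–11 s: ½(3 + -9)(5) = -15 cm
11–14 s: ½(-9 + 8)(3) = -1.5 cm
14–15 s: ½(8 + -7)(1) = 0.5 cm
Net displacement = -37 cm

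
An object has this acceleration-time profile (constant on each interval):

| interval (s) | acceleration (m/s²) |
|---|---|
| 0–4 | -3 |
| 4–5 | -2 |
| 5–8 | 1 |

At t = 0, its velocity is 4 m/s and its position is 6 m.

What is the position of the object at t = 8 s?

-36.5 m

On each constant-a segment, Δv = aΔt and Δx = v₀Δt + ½aΔt²; chain segment to segment.
0–4 s: v starts 4 m/s; Δx = 4·4 + ½·-3·4² = -8 m; v ends -8 m/s.
4–5 s: v starts -8 m/s; Δx = -8·1 + ½·-2·1² = -9 m; v ends -10 m/s.
5–8 s: v starts -10 m/s; Δx = -10·3 + ½·1·3² = -25.5 m; v ends -7 m/s.
x(8) = 6 + Σ Δx = -36.5 m.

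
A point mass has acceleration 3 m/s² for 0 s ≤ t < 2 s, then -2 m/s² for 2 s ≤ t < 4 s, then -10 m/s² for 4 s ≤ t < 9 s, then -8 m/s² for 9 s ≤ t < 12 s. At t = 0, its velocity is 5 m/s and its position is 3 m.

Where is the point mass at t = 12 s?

-218 m

On each constant-a segment, Δv = aΔt and Δx = v₀Δt + ½aΔt²; chain segment to segment.
0–2 s: v starts 5 m/s; Δx = 5·2 + ½·3·2² = 16 m; v ends 11 m/s.
2–4 s: v starts 11 m/s; Δx = 11·2 + ½·-2·2² = 18 m; v ends 7 m/s.
4–9 s: v starts 7 m/s; Δx = 7·5 + ½·-10·5² = -90 m; v ends -43 m/s.
9–12 s: v starts -43 m/s; Δx = -43·3 + ½·-8·3² = -165 m; v ends -67 m/s.
x(12) = 3 + Σ Δx = -218 m.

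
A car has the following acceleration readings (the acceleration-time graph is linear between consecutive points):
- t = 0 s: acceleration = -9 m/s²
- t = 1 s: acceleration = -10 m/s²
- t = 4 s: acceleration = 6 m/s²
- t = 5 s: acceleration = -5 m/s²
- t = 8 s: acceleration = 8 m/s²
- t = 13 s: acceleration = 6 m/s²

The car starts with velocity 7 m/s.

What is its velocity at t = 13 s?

Δv equals the area under the a-t graph; then v = v₀ + Δv.
0–1 s: ½(-9 + -10)(1) = -9.5 m/s
1–4 s: ½(-10 + 6)(3) = -6 m/s
4–5 s: ½(6 + -5)(1) = 0.5 m/s
5–8 s: ½(-5 + 8)(3) = 4.5 m/s
8–13 s: ½(8 + 6)(5) = 35 m/s
Δv = 24.5 m/s, so v(13) = 7 + (24.5) = 31.5 m/s.

31.5 m/s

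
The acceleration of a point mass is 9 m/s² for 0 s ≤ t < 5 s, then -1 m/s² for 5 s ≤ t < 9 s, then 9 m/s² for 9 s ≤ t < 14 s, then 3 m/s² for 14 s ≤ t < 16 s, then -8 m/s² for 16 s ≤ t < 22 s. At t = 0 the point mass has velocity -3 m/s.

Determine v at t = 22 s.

Δv equals the area under the a-t graph; then v = v₀ + Δv.
0–5 s: 9 × 5 = 45 m/s
5–9 s: -1 × 4 = -4 m/s
9–14 s: 9 × 5 = 45 m/s
14–16 s: 3 × 2 = 6 m/s
16–22 s: -8 × 6 = -48 m/s
Δv = 44 m/s, so v(22) = -3 + (44) = 41 m/s.

41 m/s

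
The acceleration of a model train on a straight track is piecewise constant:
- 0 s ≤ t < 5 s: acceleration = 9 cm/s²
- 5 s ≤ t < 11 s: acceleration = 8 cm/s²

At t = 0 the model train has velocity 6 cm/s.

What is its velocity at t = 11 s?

Δv equals the area under the a-t graph; then v = v₀ + Δv.
0–5 s: 9 × 5 = 45 cm/s
5–11 s: 8 × 6 = 48 cm/s
Δv = 93 cm/s, so v(11) = 6 + (93) = 99 cm/s.

99 cm/s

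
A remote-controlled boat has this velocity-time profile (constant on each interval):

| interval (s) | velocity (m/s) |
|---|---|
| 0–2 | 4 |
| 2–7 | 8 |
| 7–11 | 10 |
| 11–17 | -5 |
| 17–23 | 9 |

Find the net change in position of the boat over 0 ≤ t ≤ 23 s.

Net displacement equals the area under the velocity-time graph (areas below the axis count negative).
0–2 s: 4 × 2 = 8 m
2–7 s: 8 × 5 = 40 m
7–11 s: 10 × 4 = 40 m
11–17 s: -5 × 6 = -30 m
17–23 s: 9 × 6 = 54 m
Net displacement = 112 m

112 m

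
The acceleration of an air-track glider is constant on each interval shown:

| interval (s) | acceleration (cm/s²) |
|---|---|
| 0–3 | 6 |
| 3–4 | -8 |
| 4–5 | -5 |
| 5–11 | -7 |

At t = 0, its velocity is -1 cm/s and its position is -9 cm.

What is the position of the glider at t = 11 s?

-67.5 cm

On each constant-a segment, Δv = aΔt and Δx = v₀Δt + ½aΔt²; chain segment to segment.
0–3 s: v starts -1 cm/s; Δx = -1·3 + ½·6·3² = 24 cm; v ends 17 cm/s.
3–4 s: v starts 17 cm/s; Δx = 17·1 + ½·-8·1² = 13 cm; v ends 9 cm/s.
4–5 s: v starts 9 cm/s; Δx = 9·1 + ½·-5·1² = 6.5 cm; v ends 4 cm/s.
5–11 s: v starts 4 cm/s; Δx = 4·6 + ½·-7·6² = -102 cm; v ends -38 cm/s.
x(11) = -9 + Σ Δx = -67.5 cm.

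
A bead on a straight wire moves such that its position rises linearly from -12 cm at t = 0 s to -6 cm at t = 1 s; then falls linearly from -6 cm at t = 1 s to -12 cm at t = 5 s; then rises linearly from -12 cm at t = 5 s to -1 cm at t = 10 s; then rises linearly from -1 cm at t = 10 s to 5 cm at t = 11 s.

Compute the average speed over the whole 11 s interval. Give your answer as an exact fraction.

Average speed = (total path length)/(elapsed time); on a piecewise-linear x-t graph the path length is Σ|Δx|.
0–1 s: |Δx| = |-6 − -12| = 6 cm
1–5 s: |Δx| = |-12 − -6| = 6 cm
5–10 s: |Δx| = |-1 − -12| = 11 cm
10–11 s: |Δx| = |5 − -1| = 6 cm
Total path = 29 cm; average speed = 29/11 = 29/11 cm/s.

29/11 cm/s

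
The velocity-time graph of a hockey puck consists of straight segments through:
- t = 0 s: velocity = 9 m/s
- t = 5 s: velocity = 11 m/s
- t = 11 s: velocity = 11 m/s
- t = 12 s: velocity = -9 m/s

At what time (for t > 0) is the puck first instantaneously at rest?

t = 11.55 s

v changes sign on 11–12 s (from 11 to -9); the graph is linear there, so v = 0 at t = 11 + (-11)·(12 − 11)/(-9 − 11) = 11.55 s.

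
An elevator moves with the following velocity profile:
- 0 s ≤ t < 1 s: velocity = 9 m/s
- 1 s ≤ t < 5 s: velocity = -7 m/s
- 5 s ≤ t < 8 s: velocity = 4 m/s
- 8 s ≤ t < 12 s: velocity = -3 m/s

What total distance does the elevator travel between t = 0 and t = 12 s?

Distance (not displacement) is the total path length: add the absolute areas under v-t.
0–1 s: |9| × 1 = 9 m
1–5 s: |-7| × 4 = 28 m
5–8 s: |4| × 3 = 12 m
8–12 s: |-3| × 4 = 12 m
Total distance = 61 m

61 m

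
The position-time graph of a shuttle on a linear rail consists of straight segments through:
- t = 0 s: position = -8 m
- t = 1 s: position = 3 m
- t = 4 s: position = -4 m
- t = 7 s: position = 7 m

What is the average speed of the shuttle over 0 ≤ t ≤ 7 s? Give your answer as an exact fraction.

Average speed = (total path length)/(elapsed time); on a piecewise-linear x-t graph the path length is Σ|Δx|.
0–1 s: |Δx| = |3 − -8| = 11 m
1–4 s: |Δx| = |-4 − 3| = 7 m
4–7 s: |Δx| = |7 − -4| = 11 m
Total path = 29 m; average speed = 29/7 = 29/7 m/s.

29/7 m/s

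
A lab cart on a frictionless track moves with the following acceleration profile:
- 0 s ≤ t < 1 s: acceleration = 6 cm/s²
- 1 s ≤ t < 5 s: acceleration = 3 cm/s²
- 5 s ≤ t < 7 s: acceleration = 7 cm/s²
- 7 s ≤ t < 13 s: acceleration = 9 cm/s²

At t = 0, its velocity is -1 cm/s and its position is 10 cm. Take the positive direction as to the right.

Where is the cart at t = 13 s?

452 cm

On each constant-a segment, Δv = aΔt and Δx = v₀Δt + ½aΔt²; chain segment to segment.
0–1 s: v starts -1 cm/s; Δx = -1·1 + ½·6·1² = 2 cm; v ends 5 cm/s.
1–5 s: v starts 5 cm/s; Δx = 5·4 + ½·3·4² = 44 cm; v ends 17 cm/s.
5–7 s: v starts 17 cm/s; Δx = 17·2 + ½·7·2² = 48 cm; v ends 31 cm/s.
7–13 s: v starts 31 cm/s; Δx = 31·6 + ½·9·6² = 348 cm; v ends 85 cm/s.
x(13) = 10 + Σ Δx = 452 cm.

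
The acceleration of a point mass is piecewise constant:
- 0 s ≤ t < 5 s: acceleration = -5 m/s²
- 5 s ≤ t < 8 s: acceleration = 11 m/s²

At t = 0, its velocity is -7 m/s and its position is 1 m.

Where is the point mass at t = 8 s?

On each constant-a segment, Δv = aΔt and Δx = v₀Δt + ½aΔt²; chain segment to segment.
0–5 s: v starts -7 m/s; Δx = -7·5 + ½·-5·5² = -97.5 m; v ends -32 m/s.
5–8 s: v starts -32 m/s; Δx = -32·3 + ½·11·3² = -46.5 m; v ends 1 m/s.
x(8) = 1 + Σ Δx = -143 m.

-143 m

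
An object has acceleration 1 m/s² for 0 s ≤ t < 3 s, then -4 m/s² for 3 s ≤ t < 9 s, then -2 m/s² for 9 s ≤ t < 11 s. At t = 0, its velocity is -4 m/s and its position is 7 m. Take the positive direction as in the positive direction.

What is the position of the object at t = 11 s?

On each constant-a segment, Δv = aΔt and Δx = v₀Δt + ½aΔt²; chain segment to segment.
0–3 s: v starts -4 m/s; Δx = -4·3 + ½·1·3² = -7.5 m; v ends -1 m/s.
3–9 s: v starts -1 m/s; Δx = -1·6 + ½·-4·6² = -78 m; v ends -25 m/s.
9–11 s: v starts -25 m/s; Δx = -25·2 + ½·-2·2² = -54 m; v ends -29 m/s.
x(11) = 7 + Σ Δx = -132.5 m.

-132.5 m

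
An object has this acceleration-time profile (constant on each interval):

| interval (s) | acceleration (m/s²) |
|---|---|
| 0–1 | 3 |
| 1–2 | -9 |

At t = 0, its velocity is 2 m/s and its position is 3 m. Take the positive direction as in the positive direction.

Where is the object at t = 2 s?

7 m

On each constant-a segment, Δv = aΔt and Δx = v₀Δt + ½aΔt²; chain segment to segment.
0–1 s: v starts 2 m/s; Δx = 2·1 + ½·3·1² = 3.5 m; v ends 5 m/s.
1–2 s: v starts 5 m/s; Δx = 5·1 + ½·-9·1² = 0.5 m; v ends -4 m/s.
x(2) = 3 + Σ Δx = 7 m.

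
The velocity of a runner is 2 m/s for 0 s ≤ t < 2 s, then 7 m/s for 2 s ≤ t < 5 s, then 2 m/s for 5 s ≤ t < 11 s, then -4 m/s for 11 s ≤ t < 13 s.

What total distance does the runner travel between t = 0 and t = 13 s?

Total distance travelled is ∫|v| dt — sum the magnitudes of each area piece.
0–2 s: |2| × 2 = 4 m
2–5 s: |7| × 3 = 21 m
5–11 s: |2| × 6 = 12 m
11–13 s: |-4| × 2 = 8 m
Total distance = 45 m

45 m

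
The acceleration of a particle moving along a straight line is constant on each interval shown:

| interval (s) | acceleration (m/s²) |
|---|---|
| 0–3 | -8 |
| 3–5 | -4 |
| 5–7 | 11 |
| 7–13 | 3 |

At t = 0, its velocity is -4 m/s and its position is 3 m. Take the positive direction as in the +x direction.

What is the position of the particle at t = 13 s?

On each constant-a segment, Δv = aΔt and Δx = v₀Δt + ½aΔt²; chain segment to segment.
0–3 s: v starts -4 m/s; Δx = -4·3 + ½·-8·3² = -48 m; v ends -28 m/s.
3–5 s: v starts -28 m/s; Δx = -28·2 + ½·-4·2² = -64 m; v ends -36 m/s.
5–7 s: v starts -36 m/s; Δx = -36·2 + ½·11·2² = -50 m; v ends -14 m/s.
7–13 s: v starts -14 m/s; Δx = -14·6 + ½·3·6² = -30 m; v ends 4 m/s.
x(13) = 3 + Σ Δx = -189 m.

-189 m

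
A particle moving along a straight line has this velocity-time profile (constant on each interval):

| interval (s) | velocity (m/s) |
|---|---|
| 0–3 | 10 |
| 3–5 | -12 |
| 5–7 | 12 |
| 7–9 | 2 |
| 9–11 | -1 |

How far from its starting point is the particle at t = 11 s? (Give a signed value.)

32 m

Displacement is the signed area under the v-t curve.
0–3 s: 10 × 3 = 30 m
3–5 s: -12 × 2 = -24 m
5–7 s: 12 × 2 = 24 m
7–9 s: 2 × 2 = 4 m
9–11 s: -1 × 2 = -2 m
Net displacement = 32 m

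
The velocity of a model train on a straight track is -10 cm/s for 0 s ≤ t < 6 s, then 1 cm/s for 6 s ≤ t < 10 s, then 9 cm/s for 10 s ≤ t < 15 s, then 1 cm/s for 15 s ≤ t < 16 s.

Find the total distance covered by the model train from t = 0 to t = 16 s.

Total distance travelled is ∫|v| dt — sum the magnitudes of each area piece.
0–6 s: |-10| × 6 = 60 cm
6–10 s: |1| × 4 = 4 cm
10–15 s: |9| × 5 = 45 cm
15–16 s: |1| × 1 = 1 cm
Total distance = 110 cm

110 cm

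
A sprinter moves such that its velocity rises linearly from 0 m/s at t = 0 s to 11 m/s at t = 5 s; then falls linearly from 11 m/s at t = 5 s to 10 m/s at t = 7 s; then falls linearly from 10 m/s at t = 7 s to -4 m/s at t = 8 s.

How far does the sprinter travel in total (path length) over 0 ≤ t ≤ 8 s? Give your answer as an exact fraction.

Total distance travelled is ∫|v| dt — sum the magnitudes of each area piece.
0–5 s: |½(0 + 11)(5)| = 27.5 m
5–7 s: |½(11 + 10)(2)| = 21 m
7–8 s: v = 0 at t = 54/7 s; triangle areas 25/7 + 4/7 = 29/7 m
Total distance = 737/14 m

737/14 m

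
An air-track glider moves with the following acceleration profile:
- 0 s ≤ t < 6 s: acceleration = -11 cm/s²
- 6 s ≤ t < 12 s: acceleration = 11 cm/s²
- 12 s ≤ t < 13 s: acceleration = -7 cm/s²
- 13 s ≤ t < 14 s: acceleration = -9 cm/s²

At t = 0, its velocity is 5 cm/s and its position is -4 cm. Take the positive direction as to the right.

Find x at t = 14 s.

-345 cm

On each constant-a segment, Δv = aΔt and Δx = v₀Δt + ½aΔt²; chain segment to segment.
0–6 s: v starts 5 cm/s; Δx = 5·6 + ½·-11·6² = -168 cm; v ends -61 cm/s.
6–12 s: v starts -61 cm/s; Δx = -61·6 + ½·11·6² = -168 cm; v ends 5 cm/s.
12–13 s: v starts 5 cm/s; Δx = 5·1 + ½·-7·1² = 1.5 cm; v ends -2 cm/s.
13–14 s: v starts -2 cm/s; Δx = -2·1 + ½·-9·1² = -6.5 cm; v ends -11 cm/s.
x(14) = -4 + Σ Δx = -345 cm.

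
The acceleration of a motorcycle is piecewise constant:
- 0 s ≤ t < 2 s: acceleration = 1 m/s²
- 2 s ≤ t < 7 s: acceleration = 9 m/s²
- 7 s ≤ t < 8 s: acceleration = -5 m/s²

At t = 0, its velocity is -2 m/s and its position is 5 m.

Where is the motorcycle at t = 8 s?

158 m

On each constant-a segment, Δv = aΔt and Δx = v₀Δt + ½aΔt²; chain segment to segment.
0–2 s: v starts -2 m/s; Δx = -2·2 + ½·1·2² = -2 m; v ends 0 m/s.
2–7 s: v starts 0 m/s; Δx = 0·5 + ½·9·5² = 112.5 m; v ends 45 m/s.
7–8 s: v starts 45 m/s; Δx = 45·1 + ½·-5·1² = 42.5 m; v ends 40 m/s.
x(8) = 5 + Σ Δx = 158 m.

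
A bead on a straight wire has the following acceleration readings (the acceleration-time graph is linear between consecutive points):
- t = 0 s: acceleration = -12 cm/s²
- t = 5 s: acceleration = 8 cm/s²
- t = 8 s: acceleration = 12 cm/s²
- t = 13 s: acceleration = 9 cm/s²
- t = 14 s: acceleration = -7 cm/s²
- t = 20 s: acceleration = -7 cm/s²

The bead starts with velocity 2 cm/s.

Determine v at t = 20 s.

Δv equals the area under the a-t graph; then v = v₀ + Δv.
0–5 s: ½(-12 + 8)(5) = -10 cm/s
5–8 s: ½(8 + 12)(3) = 30 cm/s
8–13 s: ½(12 + 9)(5) = 52.5 cm/s
13–14 s: ½(9 + -7)(1) = 1 cm/s
14–20 s: -7 × 6 = -42 cm/s
Δv = 31.5 cm/s, so v(20) = 2 + (31.5) = 33.5 cm/s.

33.5 cm/s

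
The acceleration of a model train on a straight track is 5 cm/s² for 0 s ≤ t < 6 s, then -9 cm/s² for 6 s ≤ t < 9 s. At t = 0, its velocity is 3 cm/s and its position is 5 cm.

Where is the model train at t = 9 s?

On each constant-a segment, Δv = aΔt and Δx = v₀Δt + ½aΔt²; chain segment to segment.
0–6 s: v starts 3 cm/s; Δx = 3·6 + ½·5·6² = 108 cm; v ends 33 cm/s.
6–9 s: v starts 33 cm/s; Δx = 33·3 + ½·-9·3² = 58.5 cm; v ends 6 cm/s.
x(9) = 5 + Σ Δx = 171.5 cm.

171.5 cm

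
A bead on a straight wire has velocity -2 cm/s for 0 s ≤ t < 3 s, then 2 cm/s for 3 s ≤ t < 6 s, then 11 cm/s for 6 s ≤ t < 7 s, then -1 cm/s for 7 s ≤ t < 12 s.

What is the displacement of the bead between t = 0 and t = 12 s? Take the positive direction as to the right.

Displacement is the signed area under the v-t curve.
0–3 s: -2 × 3 = -6 cm
3–6 s: 2 × 3 = 6 cm
6–7 s: 11 × 1 = 11 cm
7–12 s: -1 × 5 = -5 cm
Net displacement = 6 cm

6 cm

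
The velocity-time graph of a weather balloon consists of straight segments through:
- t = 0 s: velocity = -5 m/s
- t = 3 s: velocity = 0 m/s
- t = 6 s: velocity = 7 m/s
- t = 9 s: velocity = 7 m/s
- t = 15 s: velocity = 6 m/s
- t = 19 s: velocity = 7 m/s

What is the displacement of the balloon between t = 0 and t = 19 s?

89 m

Displacement is the signed area under the v-t curve.
0–3 s: ½(-5 + 0)(3) = -7.5 m
3–6 s: ½(0 + 7)(3) = 10.5 m
6–9 s: 7 × 3 = 21 m
9–15 s: ½(7 + 6)(6) = 39 m
15–19 s: ½(6 + 7)(4) = 26 m
Net displacement = 89 m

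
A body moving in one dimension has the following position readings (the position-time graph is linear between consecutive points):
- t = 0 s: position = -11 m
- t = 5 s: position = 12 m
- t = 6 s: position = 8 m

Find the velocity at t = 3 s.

Velocity is the slope of the x-t graph on 0–5 s: (12 − -11)/(5 − 0) = 4.6 m/s.

4.6 m/s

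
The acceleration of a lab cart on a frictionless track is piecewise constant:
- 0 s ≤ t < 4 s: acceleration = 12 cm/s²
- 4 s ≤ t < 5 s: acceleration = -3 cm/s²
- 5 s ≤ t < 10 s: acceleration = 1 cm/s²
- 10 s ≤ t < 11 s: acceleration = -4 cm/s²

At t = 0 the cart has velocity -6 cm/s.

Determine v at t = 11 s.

40 cm/s

Δv equals the area under the a-t graph; then v = v₀ + Δv.
0–4 s: 12 × 4 = 48 cm/s
4–5 s: -3 × 1 = -3 cm/s
5–10 s: 1 × 5 = 5 cm/s
10–11 s: -4 × 1 = -4 cm/s
Δv = 46 cm/s, so v(11) = -6 + (46) = 40 cm/s.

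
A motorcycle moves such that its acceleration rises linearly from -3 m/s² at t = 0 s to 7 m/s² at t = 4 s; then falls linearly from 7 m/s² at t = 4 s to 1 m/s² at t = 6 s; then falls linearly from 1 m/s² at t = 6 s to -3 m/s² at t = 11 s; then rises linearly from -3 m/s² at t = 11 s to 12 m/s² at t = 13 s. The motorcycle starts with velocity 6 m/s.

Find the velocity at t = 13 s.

Δv equals the area under the a-t graph; then v = v₀ + Δv.
0–4 s: ½(-3 + 7)(4) = 8 m/s
4–6 s: ½(7 + 1)(2) = 8 m/s
6–11 s: ½(1 + -3)(5) = -5 m/s
11–13 s: ½(-3 + 12)(2) = 9 m/s
Δv = 20 m/s, so v(13) = 6 + (20) = 26 m/s.

26 m/s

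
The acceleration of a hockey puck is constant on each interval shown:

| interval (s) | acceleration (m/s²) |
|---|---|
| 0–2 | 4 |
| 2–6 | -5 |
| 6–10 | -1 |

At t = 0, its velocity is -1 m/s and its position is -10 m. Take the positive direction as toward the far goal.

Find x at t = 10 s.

-76 m

On each constant-a segment, Δv = aΔt and Δx = v₀Δt + ½aΔt²; chain segment to segment.
0–2 s: v starts -1 m/s; Δx = -1·2 + ½·4·2² = 6 m; v ends 7 m/s.
2–6 s: v starts 7 m/s; Δx = 7·4 + ½·-5·4² = -12 m; v ends -13 m/s.
6–10 s: v starts -13 m/s; Δx = -13·4 + ½·-1·4² = -60 m; v ends -17 m/s.
x(10) = -10 + Σ Δx = -76 m.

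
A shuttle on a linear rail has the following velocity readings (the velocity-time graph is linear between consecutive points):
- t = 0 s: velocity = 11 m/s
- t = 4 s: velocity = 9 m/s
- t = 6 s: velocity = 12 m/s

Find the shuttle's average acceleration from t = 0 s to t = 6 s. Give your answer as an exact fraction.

1/6 m/s²

Average acceleration = Δv/Δt = (12 − 11)/(6 − 0) = 1/6 m/s².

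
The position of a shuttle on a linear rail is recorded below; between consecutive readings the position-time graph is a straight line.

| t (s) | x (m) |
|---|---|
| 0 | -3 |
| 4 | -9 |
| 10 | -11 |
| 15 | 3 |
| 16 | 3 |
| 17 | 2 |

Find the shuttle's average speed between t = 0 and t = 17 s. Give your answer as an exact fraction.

Average speed = (total path length)/(elapsed time); on a piecewise-linear x-t graph the path length is Σ|Δx|.
0–4 s: |Δx| = |-9 − -3| = 6 m
4–10 s: |Δx| = |-11 − -9| = 2 m
10–15 s: |Δx| = |3 − -11| = 14 m
15–16 s: |Δx| = |3 − 3| = 0 m
16–17 s: |Δx| = |2 − 3| = 1 m
Total path = 23 m; average speed = 23/17 = 23/17 m/s.

23/17 m/s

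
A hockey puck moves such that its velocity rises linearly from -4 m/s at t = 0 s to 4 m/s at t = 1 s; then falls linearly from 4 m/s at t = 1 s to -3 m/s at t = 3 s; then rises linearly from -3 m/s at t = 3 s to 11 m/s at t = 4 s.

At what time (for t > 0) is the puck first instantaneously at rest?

t = 0.5 s

v changes sign on 0–1 s (from -4 to 4); the graph is linear there, so v = 0 at t = 0 + (4)·(1 − 0)/(4 − -4) = 0.5 s.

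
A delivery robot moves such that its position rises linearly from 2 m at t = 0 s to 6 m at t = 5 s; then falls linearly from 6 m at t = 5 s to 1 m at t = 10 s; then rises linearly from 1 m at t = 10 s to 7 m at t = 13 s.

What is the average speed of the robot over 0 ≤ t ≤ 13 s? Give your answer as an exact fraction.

15/13 m/s

Average speed = (total path length)/(elapsed time); on a piecewise-linear x-t graph the path length is Σ|Δx|.
0–5 s: |Δx| = |6 − 2| = 4 m
5–10 s: |Δx| = |1 − 6| = 5 m
10–13 s: |Δx| = |7 − 1| = 6 m
Total path = 15 m; average speed = 15/13 = 15/13 m/s.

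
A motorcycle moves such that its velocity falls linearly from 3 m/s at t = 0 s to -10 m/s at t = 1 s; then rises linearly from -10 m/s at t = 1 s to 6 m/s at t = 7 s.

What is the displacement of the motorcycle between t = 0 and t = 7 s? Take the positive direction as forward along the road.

Net displacement equals the area under the velocity-time graph (areas below the axis count negative).
0–1 s: ½(3 + -10)(1) = -3.5 m
1–7 s: ½(-10 + 6)(6) = -12 m
Net displacement = -15.5 m

-15.5 m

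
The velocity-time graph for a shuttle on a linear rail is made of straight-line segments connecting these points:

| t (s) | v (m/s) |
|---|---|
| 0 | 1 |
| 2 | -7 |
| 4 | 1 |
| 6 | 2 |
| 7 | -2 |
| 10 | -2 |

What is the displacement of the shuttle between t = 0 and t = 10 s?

Displacement is the signed area under the v-t curve.
0–2 s: ½(1 + -7)(2) = -6 m
2–4 s: ½(-7 + 1)(2) = -6 m
4–6 s: ½(1 + 2)(2) = 3 m
6–7 s: ½(2 + -2)(1) = 0 m
7–10 s: -2 × 3 = -6 m
Net displacement = -15 m

-15 m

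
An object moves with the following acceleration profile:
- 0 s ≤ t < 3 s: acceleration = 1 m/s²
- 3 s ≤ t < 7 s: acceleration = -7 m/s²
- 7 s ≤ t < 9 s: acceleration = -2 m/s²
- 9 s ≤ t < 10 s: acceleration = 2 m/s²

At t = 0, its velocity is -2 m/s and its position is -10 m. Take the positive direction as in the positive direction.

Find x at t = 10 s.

On each constant-a segment, Δv = aΔt and Δx = v₀Δt + ½aΔt²; chain segment to segment.
0–3 s: v starts -2 m/s; Δx = -2·3 + ½·1·3² = -1.5 m; v ends 1 m/s.
3–7 s: v starts 1 m/s; Δx = 1·4 + ½·-7·4² = -52 m; v ends -27 m/s.
7–9 s: v starts -27 m/s; Δx = -27·2 + ½·-2·2² = -58 m; v ends -31 m/s.
9–10 s: v starts -31 m/s; Δx = -31·1 + ½·2·1² = -30 m; v ends -29 m/s.
x(10) = -10 + Σ Δx = -151.5 m.

-151.5 m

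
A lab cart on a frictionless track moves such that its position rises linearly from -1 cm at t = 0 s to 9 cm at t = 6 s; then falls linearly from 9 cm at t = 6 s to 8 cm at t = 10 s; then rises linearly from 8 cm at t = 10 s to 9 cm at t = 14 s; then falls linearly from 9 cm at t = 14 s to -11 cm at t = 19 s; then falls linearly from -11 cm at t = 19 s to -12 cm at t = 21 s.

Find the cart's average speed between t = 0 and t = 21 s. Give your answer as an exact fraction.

Average speed = (total path length)/(elapsed time); on a piecewise-linear x-t graph the path length is Σ|Δx|.
0–6 s: |Δx| = |9 − -1| = 10 cm
6–10 s: |Δx| = |8 − 9| = 1 cm
10–14 s: |Δx| = |9 − 8| = 1 cm
14–19 s: |Δx| = |-11 − 9| = 20 cm
19–21 s: |Δx| = |-12 − -11| = 1 cm
Total path = 33 cm; average speed = 33/21 = 11/7 cm/s.

11/7 cm/s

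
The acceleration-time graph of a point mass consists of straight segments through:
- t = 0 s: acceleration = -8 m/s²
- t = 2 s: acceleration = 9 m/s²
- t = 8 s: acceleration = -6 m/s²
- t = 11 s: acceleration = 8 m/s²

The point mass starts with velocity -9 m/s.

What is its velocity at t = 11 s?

Δv equals the area under the a-t graph; then v = v₀ + Δv.
0–2 s: ½(-8 + 9)(2) = 1 m/s
2–8 s: ½(9 + -6)(6) = 9 m/s
8–11 s: ½(-6 + 8)(3) = 3 m/s
Δv = 13 m/s, so v(11) = -9 + (13) = 4 m/s.

4 m/s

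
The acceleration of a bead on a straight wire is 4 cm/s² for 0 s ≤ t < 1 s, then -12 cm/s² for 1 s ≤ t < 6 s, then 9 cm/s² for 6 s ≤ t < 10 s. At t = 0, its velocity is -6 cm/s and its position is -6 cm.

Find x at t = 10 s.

-346 cm

On each constant-a segment, Δv = aΔt and Δx = v₀Δt + ½aΔt²; chain segment to segment.
0–1 s: v starts -6 cm/s; Δx = -6·1 + ½·4·1² = -4 cm; v ends -2 cm/s.
1–6 s: v starts -2 cm/s; Δx = -2·5 + ½·-12·5² = -160 cm; v ends -62 cm/s.
6–10 s: v starts -62 cm/s; Δx = -62·4 + ½·9·4² = -176 cm; v ends -26 cm/s.
x(10) = -6 + Σ Δx = -346 cm.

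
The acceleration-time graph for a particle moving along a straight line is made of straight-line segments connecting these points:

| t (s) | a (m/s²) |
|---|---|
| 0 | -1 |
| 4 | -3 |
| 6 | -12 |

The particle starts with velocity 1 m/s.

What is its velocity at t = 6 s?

-22 m/s

Δv equals the area under the a-t graph; then v = v₀ + Δv.
0–4 s: ½(-1 + -3)(4) = -8 m/s
4–6 s: ½(-3 + -12)(2) = -15 m/s
Δv = -23 m/s, so v(6) = 1 + (-23) = -22 m/s.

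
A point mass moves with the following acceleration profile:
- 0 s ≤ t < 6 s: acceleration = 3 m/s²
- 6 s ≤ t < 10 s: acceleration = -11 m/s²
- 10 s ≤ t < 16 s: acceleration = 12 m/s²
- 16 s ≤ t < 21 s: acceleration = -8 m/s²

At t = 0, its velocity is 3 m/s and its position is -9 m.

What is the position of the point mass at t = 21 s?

282 m

On each constant-a segment, Δv = aΔt and Δx = v₀Δt + ½aΔt²; chain segment to segment.
0–6 s: v starts 3 m/s; Δx = 3·6 + ½·3·6² = 72 m; v ends 21 m/s.
6–10 s: v starts 21 m/s; Δx = 21·4 + ½·-11·4² = -4 m; v ends -23 m/s.
10–16 s: v starts -23 m/s; Δx = -23·6 + ½·12·6² = 78 m; v ends 49 m/s.
16–21 s: v starts 49 m/s; Δx = 49·5 + ½·-8·5² = 145 m; v ends 9 m/s.
x(21) = -9 + Σ Δx = 282 m.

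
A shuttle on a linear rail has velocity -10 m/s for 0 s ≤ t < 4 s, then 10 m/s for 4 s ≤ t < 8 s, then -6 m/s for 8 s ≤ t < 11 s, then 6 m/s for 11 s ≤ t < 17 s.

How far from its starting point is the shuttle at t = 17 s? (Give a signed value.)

Displacement is the signed area under the v-t curve.
0–4 s: -10 × 4 = -40 m
4–8 s: 10 × 4 = 40 m
8–11 s: -6 × 3 = -18 m
11–17 s: 6 × 6 = 36 m
Net displacement = 18 m

18 m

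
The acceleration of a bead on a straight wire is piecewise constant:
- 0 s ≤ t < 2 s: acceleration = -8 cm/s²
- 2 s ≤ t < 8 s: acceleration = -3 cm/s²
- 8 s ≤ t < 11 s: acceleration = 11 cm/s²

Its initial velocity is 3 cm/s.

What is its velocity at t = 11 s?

2 cm/s

Δv equals the area under the a-t graph; then v = v₀ + Δv.
0–2 s: -8 × 2 = -16 cm/s
2–8 s: -3 × 6 = -18 cm/s
8–11 s: 11 × 3 = 33 cm/s
Δv = -1 cm/s, so v(11) = 3 + (-1) = 2 cm/s.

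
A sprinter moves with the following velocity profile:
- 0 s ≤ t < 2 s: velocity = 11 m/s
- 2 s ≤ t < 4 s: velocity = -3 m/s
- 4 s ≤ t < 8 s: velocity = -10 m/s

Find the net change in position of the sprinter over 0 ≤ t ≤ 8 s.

-24 m

Displacement is the signed area under the v-t curve.
0–2 s: 11 × 2 = 22 m
2–4 s: -3 × 2 = -6 m
4–8 s: -10 × 4 = -40 m
Net displacement = -24 m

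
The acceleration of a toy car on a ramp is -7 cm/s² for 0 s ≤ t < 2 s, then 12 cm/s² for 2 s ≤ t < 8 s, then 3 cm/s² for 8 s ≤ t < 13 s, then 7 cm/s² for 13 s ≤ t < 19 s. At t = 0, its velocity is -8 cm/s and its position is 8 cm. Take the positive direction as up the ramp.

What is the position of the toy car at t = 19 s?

On each constant-a segment, Δv = aΔt and Δx = v₀Δt + ½aΔt²; chain segment to segment.
0–2 s: v starts -8 cm/s; Δx = -8·2 + ½·-7·2² = -30 cm; v ends -22 cm/s.
2–8 s: v starts -22 cm/s; Δx = -22·6 + ½·12·6² = 84 cm; v ends 50 cm/s.
8–13 s: v starts 50 cm/s; Δx = 50·5 + ½·3·5² = 287.5 cm; v ends 65 cm/s.
13–19 s: v starts 65 cm/s; Δx = 65·6 + ½·7·6² = 516 cm; v ends 107 cm/s.
x(19) = 8 + Σ Δx = 865.5 cm.

865.5 cm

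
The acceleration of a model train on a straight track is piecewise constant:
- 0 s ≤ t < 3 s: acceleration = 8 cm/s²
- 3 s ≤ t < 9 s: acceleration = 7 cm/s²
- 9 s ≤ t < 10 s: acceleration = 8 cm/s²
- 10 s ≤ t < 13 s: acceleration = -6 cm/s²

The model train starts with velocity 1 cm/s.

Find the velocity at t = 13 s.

57 cm/s

Δv equals the area under the a-t graph; then v = v₀ + Δv.
0–3 s: 8 × 3 = 24 cm/s
3–9 s: 7 × 6 = 42 cm/s
9–10 s: 8 × 1 = 8 cm/s
10–13 s: -6 × 3 = -18 cm/s
Δv = 56 cm/s, so v(13) = 1 + (56) = 57 cm/s.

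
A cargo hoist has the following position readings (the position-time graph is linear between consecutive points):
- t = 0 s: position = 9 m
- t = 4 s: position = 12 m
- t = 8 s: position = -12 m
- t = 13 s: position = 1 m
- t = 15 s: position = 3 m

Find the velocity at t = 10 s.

Velocity is the slope of the x-t graph on 8–13 s: (1 − -12)/(13 − 8) = 2.6 m/s.

2.6 m/s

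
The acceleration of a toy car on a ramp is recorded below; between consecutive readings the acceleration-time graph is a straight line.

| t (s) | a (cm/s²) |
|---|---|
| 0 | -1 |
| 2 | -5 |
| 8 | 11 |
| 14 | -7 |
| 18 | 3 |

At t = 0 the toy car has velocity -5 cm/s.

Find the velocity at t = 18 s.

Δv equals the area under the a-t graph; then v = v₀ + Δv.
0–2 s: ½(-1 + -5)(2) = -6 cm/s
2–8 s: ½(-5 + 11)(6) = 18 cm/s
8–14 s: ½(11 + -7)(6) = 12 cm/s
14–18 s: ½(-7 + 3)(4) = -8 cm/s
Δv = 16 cm/s, so v(18) = -5 + (16) = 11 cm/s.

11 cm/s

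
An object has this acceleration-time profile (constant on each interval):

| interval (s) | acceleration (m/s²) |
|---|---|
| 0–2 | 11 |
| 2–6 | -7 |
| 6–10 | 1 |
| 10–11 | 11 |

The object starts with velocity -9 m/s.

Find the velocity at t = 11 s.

0 m/s

Δv equals the area under the a-t graph; then v = v₀ + Δv.
0–2 s: 11 × 2 = 22 m/s
2–6 s: -7 × 4 = -28 m/s
6–10 s: 1 × 4 = 4 m/s
10–11 s: 11 × 1 = 11 m/s
Δv = 9 m/s, so v(11) = -9 + (9) = 0 m/s.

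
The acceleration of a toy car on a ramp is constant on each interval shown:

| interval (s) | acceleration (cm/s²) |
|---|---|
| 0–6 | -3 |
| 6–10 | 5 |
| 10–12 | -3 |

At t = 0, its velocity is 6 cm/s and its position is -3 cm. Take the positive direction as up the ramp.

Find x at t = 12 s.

On each constant-a segment, Δv = aΔt and Δx = v₀Δt + ½aΔt²; chain segment to segment.
0–6 s: v starts 6 cm/s; Δx = 6·6 + ½·-3·6² = -18 cm; v ends -12 cm/s.
6–10 s: v starts -12 cm/s; Δx = -12·4 + ½·5·4² = -8 cm; v ends 8 cm/s.
10–12 s: v starts 8 cm/s; Δx = 8·2 + ½·-3·2² = 10 cm; v ends 2 cm/s.
x(12) = -3 + Σ Δx = -19 cm.

-19 cm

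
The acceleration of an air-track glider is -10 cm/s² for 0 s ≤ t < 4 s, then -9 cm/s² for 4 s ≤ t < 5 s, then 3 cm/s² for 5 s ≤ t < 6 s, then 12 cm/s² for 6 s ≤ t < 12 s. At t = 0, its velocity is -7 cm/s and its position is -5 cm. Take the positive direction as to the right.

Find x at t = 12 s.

-321 cm

On each constant-a segment, Δv = aΔt and Δx = v₀Δt + ½aΔt²; chain segment to segment.
0–4 s: v starts -7 cm/s; Δx = -7·4 + ½·-10·4² = -108 cm; v ends -47 cm/s.
4–5 s: v starts -47 cm/s; Δx = -47·1 + ½·-9·1² = -51.5 cm; v ends -56 cm/s.
5–6 s: v starts -56 cm/s; Δx = -56·1 + ½·3·1² = -54.5 cm; v ends -53 cm/s.
6–12 s: v starts -53 cm/s; Δx = -53·6 + ½·12·6² = -102 cm; v ends 19 cm/s.
x(12) = -5 + Σ Δx = -321 cm.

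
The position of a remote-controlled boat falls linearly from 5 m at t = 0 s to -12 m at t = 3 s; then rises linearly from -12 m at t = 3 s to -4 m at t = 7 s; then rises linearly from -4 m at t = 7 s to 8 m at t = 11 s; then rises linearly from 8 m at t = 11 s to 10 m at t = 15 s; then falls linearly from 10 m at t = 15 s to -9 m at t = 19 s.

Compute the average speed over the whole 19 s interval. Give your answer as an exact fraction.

Average speed = (total path length)/(elapsed time); on a piecewise-linear x-t graph the path length is Σ|Δx|.
0–3 s: |Δx| = |-12 − 5| = 17 m
3–7 s: |Δx| = |-4 − -12| = 8 m
7–11 s: |Δx| = |8 − -4| = 12 m
11–15 s: |Δx| = |10 − 8| = 2 m
15–19 s: |Δx| = |-9 − 10| = 19 m
Total path = 58 m; average speed = 58/19 = 58/19 m/s.

58/19 m/s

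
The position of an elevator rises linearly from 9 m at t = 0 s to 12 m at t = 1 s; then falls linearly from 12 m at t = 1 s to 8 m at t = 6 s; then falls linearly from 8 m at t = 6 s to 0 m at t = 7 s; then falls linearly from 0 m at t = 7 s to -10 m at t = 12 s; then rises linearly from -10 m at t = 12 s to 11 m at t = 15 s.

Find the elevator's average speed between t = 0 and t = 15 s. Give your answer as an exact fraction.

46/15 m/s

Average speed = (total path length)/(elapsed time); on a piecewise-linear x-t graph the path length is Σ|Δx|.
0–1 s: |Δx| = |12 − 9| = 3 m
1–6 s: |Δx| = |8 − 12| = 4 m
6–7 s: |Δx| = |0 − 8| = 8 m
7–12 s: |Δx| = |-10 − 0| = 10 m
12–15 s: |Δx| = |11 − -10| = 21 m
Total path = 46 m; average speed = 46/15 = 46/15 m/s.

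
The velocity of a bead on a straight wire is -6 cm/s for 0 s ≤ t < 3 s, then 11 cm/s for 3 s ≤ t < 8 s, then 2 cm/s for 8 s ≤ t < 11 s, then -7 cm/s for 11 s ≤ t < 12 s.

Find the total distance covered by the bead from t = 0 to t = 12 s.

Distance (not displacement) is the total path length: add the absolute areas under v-t.
0–3 s: |-6| × 3 = 18 cm
3–8 s: |11| × 5 = 55 cm
8–11 s: |2| × 3 = 6 cm
11–12 s: |-7| × 1 = 7 cm
Total distance = 86 cm

86 cm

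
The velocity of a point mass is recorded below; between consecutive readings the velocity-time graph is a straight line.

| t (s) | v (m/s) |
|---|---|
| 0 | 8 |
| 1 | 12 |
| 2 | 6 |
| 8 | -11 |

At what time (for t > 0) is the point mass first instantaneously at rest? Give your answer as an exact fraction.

v changes sign on 2–8 s (from 6 to -11); the graph is linear there, so v = 0 at t = 2 + (-6)·(8 − 2)/(-11 − 6) = 70/17 s.

t = 70/17 s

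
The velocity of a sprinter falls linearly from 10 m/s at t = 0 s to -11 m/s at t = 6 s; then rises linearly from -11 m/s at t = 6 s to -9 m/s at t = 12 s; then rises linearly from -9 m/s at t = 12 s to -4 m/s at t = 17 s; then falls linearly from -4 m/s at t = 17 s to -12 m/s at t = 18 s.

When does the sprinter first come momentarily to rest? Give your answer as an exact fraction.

t = 20/7 s

v changes sign on 0–6 s (from 10 to -11); the graph is linear there, so v = 0 at t = 0 + (-10)·(6 − 0)/(-11 − 10) = 20/7 s.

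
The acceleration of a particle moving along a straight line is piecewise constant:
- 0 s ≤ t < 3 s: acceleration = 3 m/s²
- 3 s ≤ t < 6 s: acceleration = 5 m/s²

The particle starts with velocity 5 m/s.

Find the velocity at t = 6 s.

29 m/s

Δv equals the area under the a-t graph; then v = v₀ + Δv.
0–3 s: 3 × 3 = 9 m/s
3–6 s: 5 × 3 = 15 m/s
Δv = 24 m/s, so v(6) = 5 + (24) = 29 m/s.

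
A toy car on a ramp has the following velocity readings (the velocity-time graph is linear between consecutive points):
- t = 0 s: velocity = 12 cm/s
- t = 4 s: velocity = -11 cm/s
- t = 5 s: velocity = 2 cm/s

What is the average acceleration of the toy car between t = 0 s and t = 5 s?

-2 cm/s²

Average acceleration = Δv/Δt = (2 − 12)/(5 − 0) = -2 cm/s².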